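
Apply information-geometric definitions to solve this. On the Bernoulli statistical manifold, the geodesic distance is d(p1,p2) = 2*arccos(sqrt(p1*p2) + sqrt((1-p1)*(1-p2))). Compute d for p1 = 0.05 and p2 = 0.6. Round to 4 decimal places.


Geodesic distance on Bernoulli manifold:
d(p1,p2) = 2*arccos(sqrt(p1*p2) + sqrt((1-p1)*(1-p2))).
sqrt(p1*p2) = sqrt(0.05*0.6) = 0.173205.
sqrt((1-p1)*(1-p2)) = sqrt(0.95*0.4) = 0.616441.
arg = 0.173205 + 0.616441 = 0.789646.
d = 2*arccos(0.789646) = 1.3211

1.3211


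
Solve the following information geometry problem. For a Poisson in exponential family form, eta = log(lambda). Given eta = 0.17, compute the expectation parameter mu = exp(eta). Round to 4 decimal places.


Expectation parameter for Poisson exponential family:
mu = exp(eta).
eta = 0.17.
mu = exp(0.17) = 1.1853

1.1853


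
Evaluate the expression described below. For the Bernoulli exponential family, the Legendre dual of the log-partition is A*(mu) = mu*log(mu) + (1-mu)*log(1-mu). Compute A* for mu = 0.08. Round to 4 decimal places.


Legendre transform for Bernoulli:
A*(mu) = mu*log(mu) + (1-mu)*log(1-mu).
mu = 0.08, 1-mu = 0.92.
mu*log(mu) = 0.08*log(0.08) = -0.202058.
(1-mu)*log(1-mu) = 0.92*log(0.92) = -0.076711.
A* = -0.202058 + -0.076711 = -0.2788

-0.2788


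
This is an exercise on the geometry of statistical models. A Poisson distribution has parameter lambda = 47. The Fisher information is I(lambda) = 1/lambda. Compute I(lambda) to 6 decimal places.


Fisher information for Poisson: I(lambda) = 1/lambda.
lambda = 47.
I(lambda) = 1/47 = 0.021277

0.021277


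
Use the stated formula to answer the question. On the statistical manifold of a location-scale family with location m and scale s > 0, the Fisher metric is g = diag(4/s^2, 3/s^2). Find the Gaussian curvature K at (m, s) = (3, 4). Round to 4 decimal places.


The metric has the form g = (A dm^2 + B ds^2)/s^2 with A = 4, B = 3.
Substitute u = sqrt(A/B)*m: g = B*(du^2 + ds^2)/s^2, i.e. B times the
Poincare upper half-plane metric, which has constant Gaussian curvature -1.
Scaling a 2D metric by a constant c divides the Gaussian curvature by c,
so K = -1/B = -1/(3) = -0.3333 everywhere (the point (m, s) = (3, 4) is irrelevant:
the curvature is constant).
The requested Gaussian curvature is K = -0.3333.

-0.3333


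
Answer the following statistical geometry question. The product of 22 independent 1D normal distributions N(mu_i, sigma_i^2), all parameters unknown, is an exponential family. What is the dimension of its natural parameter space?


Exponential family dimension calculation:
Each univariate normal has two natural parameters (mu/sigma^2 and -1/(2 sigma^2)).
With 22 independent components, dim = 2 * 22 = 44.

44


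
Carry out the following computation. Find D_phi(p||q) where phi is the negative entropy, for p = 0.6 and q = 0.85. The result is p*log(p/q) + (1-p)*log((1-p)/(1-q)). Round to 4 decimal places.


Bregman divergence with negative entropy generator:
D = p*log(p/q) + (1-p)*log((1-p)/(1-q)).
p = 0.6, q = 0.85.
p*log(p/q) = 0.6*log(0.6/0.85) = -0.208984.
(1-p)*log((1-p)/(1-q)) = 0.4*log(0.4/0.15) = 0.392332.
D = -0.208984 + 0.392332 = 0.1833

0.1833


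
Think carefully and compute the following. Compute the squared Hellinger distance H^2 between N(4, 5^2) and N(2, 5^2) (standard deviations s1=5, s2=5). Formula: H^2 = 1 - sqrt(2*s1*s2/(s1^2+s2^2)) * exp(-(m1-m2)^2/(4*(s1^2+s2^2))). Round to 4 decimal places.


Squared Hellinger distance for Gaussians:
H^2 = 1 - sqrt(2*s1*s2/(s1^2+s2^2)) * exp(-(m1-m2)^2/(4*(s1^2+s2^2))).
s1^2 = 25, s2^2 = 25, s1^2+s2^2 = 50.
sqrt(2*5*5/(50)) = 1.0.
(m1-m2)^2 = (2)^2 = 4.
exp(-4/(4*50)) = exp(-0.02) = 0.980199.
H^2 = 1 - 1.0*0.980199 = 0.0198

0.0198


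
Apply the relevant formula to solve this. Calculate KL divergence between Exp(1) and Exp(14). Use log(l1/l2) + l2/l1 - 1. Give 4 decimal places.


KL divergence for exponential family:
KL = log(l1/l2) + l2/l1 - 1.
log(1/14) = -2.639057.
14/1 = 14.0.
KL = -2.639057 + 14.0 - 1 = 10.3609

10.3609


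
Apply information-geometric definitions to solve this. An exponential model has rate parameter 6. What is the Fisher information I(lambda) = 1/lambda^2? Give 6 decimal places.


Fisher information for exponential: I(lambda) = 1/lambda^2.
lambda = 6, lambda^2 = 36.
I = 1/36 = 0.027778

0.027778


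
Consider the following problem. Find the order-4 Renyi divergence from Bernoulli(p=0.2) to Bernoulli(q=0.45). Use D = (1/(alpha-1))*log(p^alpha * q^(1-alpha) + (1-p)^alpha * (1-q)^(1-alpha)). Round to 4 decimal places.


Renyi divergence of order alpha between Bernoulli distributions:
D = (1/(alpha-1))*log(p^alpha * q^(1-alpha) + (1-p)^alpha * (1-q)^(1-alpha)).
alpha = 4, p = 0.2, q = 0.45.
p^alpha * q^(1-alpha) = 0.2^4 * 0.45^-3 = 0.017558.
(1-p)^alpha * (1-q)^(1-alpha) = 0.8^4 * 0.55^-3 = 2.461908.
sum = 0.017558 + 2.461908 = 2.479467.
D = (1/3)*log(2.479467) = 0.3027

0.3027


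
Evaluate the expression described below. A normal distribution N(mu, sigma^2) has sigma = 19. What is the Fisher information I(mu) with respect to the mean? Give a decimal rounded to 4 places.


The Fisher information for the mean of a normal distribution is I(mu) = 1/sigma^2.
sigma = 19, so sigma^2 = 361.
I(mu) = 1/361 = 0.0028

0.0028


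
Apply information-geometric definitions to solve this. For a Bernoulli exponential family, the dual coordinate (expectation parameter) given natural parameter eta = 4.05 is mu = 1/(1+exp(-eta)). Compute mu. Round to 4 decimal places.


Dual coordinate (expectation parameter) for Bernoulli:
mu = 1/(1+exp(-eta)).
eta = 4.05.
exp(-eta) = exp(-4.05) = 0.017422.
mu = 1/(1+0.017422) = 0.9829

0.9829


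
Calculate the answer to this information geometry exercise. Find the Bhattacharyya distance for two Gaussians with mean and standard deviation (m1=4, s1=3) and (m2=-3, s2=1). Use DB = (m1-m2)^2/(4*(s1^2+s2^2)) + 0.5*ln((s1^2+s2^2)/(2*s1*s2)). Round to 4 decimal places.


Bhattacharyya distance between two Gaussians:
DB = (m1-m2)^2/(4*(s1^2+s2^2)) + (1/2)*ln((s1^2+s2^2)/(2*s1*s2)).
(m1-m2)^2 = (7)^2 = 49.
s1^2+s2^2 = 9 + 1 = 10.
term1 = 49/40 = 1.225.
term2 = 0.5*ln(10/6.0) = 0.255413.
DB = 1.225 + 0.255413 = 1.4804

1.4804


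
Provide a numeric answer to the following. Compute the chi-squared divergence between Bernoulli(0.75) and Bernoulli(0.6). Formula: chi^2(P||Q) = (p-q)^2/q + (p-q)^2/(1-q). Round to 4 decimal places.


Chi-squared divergence between Bernoulli distributions:
chi^2 = (p-q)^2/q + (p-q)^2/(1-q).
p = 0.75, q = 0.6, p-q = 0.15.
(p-q)^2 = 0.0225.
term1 = 0.0225/0.6 = 0.0375.
term2 = 0.0225/0.4 = 0.05625.
chi^2 = 0.0375 + 0.05625 = 0.0938

0.0938


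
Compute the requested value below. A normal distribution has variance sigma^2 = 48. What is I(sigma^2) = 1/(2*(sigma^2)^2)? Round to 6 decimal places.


Fisher information for variance: I(sigma^2) = 1/(2*sigma^4).
sigma^2 = 48, so sigma^4 = 2304.
I = 1/(2*2304) = 1/4608 = 0.000217

0.000217


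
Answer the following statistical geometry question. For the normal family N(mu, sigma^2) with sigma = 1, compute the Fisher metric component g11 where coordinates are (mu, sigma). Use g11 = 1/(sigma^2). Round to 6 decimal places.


For the 2-parameter normal family, the Fisher metric has:
  g11 = 1/sigma^2, g22 = 2/sigma^2.
sigma = 1, sigma^2 = 1.
g11 = 1.000000

1.000000


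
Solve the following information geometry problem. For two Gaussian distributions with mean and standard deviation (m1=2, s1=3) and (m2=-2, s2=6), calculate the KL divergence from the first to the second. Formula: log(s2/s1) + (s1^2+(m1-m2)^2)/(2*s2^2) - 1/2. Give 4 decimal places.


KL divergence between normal distributions:
KL = log(s2/s1) + (s1^2 + (m1-m2)^2)/(2*s2^2) - 1/2.
log(6/3) = 0.693147.
(3^2 + (2--2)^2)/(2*6^2) = (9 + 16)/72 = 0.347222.
KL = 0.693147 + 0.347222 - 0.5 = 0.5404

0.5404


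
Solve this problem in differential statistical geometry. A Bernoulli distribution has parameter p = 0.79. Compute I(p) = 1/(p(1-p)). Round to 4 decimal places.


For Bernoulli(p), Fisher information is I(p) = 1/(p*(1-p)).
p = 0.79, 1-p = 0.21.
p*(1-p) = 0.1659.
I(p) = 1/0.1659 = 6.0277

6.0277


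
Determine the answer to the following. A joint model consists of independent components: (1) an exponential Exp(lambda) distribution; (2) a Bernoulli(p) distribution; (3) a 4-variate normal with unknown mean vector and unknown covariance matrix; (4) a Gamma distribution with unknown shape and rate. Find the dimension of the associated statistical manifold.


The dimension of a statistical manifold equals the number of free
(independent) real parameters of the model. For a product of independent
blocks the parameter counts add.
- exponential (lambda): 1.
- Bernoulli (p): 1.
- 4-variate normal: 4 (mean) + 4*5/2 = 10 (symmetric covariance) = 14.
- Gamma (shape, rate): 2.
Total = 1 + 1 + 14 + 2 = 18.
Dimension = 18

18


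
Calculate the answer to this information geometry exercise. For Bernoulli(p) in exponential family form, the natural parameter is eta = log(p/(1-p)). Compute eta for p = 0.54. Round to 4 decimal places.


Natural parameter for Bernoulli: eta = log(p/(1-p)).
p = 0.54, 1-p = 0.46.
p/(1-p) = 1.173913.
eta = log(1.173913) = 0.1603

0.1603


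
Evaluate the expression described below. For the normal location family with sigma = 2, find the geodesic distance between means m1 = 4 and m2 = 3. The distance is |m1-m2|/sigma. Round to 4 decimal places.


On the fixed-variance normal subfamily, geodesic distance = |m1-m2|/sigma.
|4 - 3| = 1.
sigma = 2.
d = 1/2 = 0.5000

0.5000


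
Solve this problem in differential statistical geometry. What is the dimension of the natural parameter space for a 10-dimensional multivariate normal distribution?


Exponential family dimension calculation:
For 10-dim MVN: mean has 10 params, covariance has 10*11/2 = 55 unique entries.
Total dim = 10 + 55 = 65.

65


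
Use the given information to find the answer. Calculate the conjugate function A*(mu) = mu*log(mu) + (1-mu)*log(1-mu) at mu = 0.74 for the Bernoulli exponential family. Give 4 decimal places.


Legendre transform for Bernoulli:
A*(mu) = mu*log(mu) + (1-mu)*log(1-mu).
mu = 0.74, 1-mu = 0.26.
mu*log(mu) = 0.74*log(0.74) = -0.222818.
(1-mu)*log(1-mu) = 0.26*log(0.26) = -0.350239.
A* = -0.222818 + -0.350239 = -0.5731

-0.5731


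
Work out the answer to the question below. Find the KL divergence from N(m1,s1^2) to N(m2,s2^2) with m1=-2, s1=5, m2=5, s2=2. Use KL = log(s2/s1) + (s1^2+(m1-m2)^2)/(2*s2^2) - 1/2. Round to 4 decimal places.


KL divergence between normal distributions:
KL = log(s2/s1) + (s1^2 + (m1-m2)^2)/(2*s2^2) - 1/2.
log(2/5) = -0.916291.
(5^2 + (-2-5)^2)/(2*2^2) = (25 + 49)/8 = 9.25.
KL = -0.916291 + 9.25 - 0.5 = 7.8337

7.8337


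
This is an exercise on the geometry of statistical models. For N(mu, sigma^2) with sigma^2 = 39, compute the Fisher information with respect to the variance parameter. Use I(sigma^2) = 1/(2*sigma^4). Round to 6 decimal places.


Fisher information for variance: I(sigma^2) = 1/(2*sigma^4).
sigma^2 = 39, so sigma^4 = 1521.
I = 1/(2*1521) = 1/3042 = 0.000329

0.000329


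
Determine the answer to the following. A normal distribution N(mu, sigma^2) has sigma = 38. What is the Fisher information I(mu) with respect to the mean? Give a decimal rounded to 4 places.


The Fisher information for the mean of a normal distribution is I(mu) = 1/sigma^2.
sigma = 38, so sigma^2 = 1444.
I(mu) = 1/1444 = 0.0007

0.0007


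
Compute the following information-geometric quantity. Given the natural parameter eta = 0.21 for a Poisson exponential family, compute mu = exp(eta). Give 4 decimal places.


Expectation parameter for Poisson exponential family:
mu = exp(eta).
eta = 0.21.
mu = exp(0.21) = 1.2337

1.2337


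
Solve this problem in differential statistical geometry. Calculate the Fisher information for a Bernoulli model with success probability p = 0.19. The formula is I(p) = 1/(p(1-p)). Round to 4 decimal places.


For Bernoulli(p), Fisher information is I(p) = 1/(p*(1-p)).
p = 0.19, 1-p = 0.81.
p*(1-p) = 0.1539.
I(p) = 1/0.1539 = 6.4977

6.4977


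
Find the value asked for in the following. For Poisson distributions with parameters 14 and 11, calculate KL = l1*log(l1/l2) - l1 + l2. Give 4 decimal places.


KL divergence for Poisson:
KL = l1*log(l1/l2) - l1 + l2.
l1 = 14, l2 = 11.
log(14/11) = 0.241162.
l1*log(l1/l2) = 14 * 0.241162 = 3.376269.
KL = 3.376269 - 14 + 11 = 0.3763

0.3763


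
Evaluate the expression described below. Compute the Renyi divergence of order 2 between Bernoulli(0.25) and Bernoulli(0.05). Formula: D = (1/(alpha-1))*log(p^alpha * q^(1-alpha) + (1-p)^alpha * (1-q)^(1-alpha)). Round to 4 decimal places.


Renyi divergence of order alpha between Bernoulli distributions:
D = (1/(alpha-1))*log(p^alpha * q^(1-alpha) + (1-p)^alpha * (1-q)^(1-alpha)).
alpha = 2, p = 0.25, q = 0.05.
p^alpha * q^(1-alpha) = 0.25^2 * 0.05^-1 = 1.25.
(1-p)^alpha * (1-q)^(1-alpha) = 0.75^2 * 0.95^-1 = 0.592105.
sum = 1.25 + 0.592105 = 1.842105.
D = (1/1)*log(1.842105) = 0.6109

0.6109


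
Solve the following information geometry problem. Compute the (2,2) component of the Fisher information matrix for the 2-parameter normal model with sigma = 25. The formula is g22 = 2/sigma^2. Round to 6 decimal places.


For the 2-parameter normal family, the Fisher metric has:
  g11 = 1/sigma^2, g22 = 2/sigma^2.
sigma = 25, sigma^2 = 625.
g22 = 0.003200

0.003200


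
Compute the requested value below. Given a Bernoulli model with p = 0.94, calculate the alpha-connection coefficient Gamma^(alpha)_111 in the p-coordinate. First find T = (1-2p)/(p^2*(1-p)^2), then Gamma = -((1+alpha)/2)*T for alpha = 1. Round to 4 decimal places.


Skewness (Amari-Chentsov) tensor: T = (1-2p)/(p^2*(1-p)^2).
p = 0.94, 1-2p = -0.88, p^2 = 0.8836, (1-p)^2 = 0.0036.
T = -0.88/(0.8836 * 0.0036) = -276.646044.
In the p-coordinate, Gamma^(alpha) = Gamma^(0) - (alpha/2)*T with Gamma^(0) = (1/2)*g'(p) = -T/2,
so Gamma^(alpha) = -((1+alpha)/2)*T.
alpha = 1, -(1+alpha)/2 = -1.0.
Gamma = -1.0 * -276.646044 = 276.6460

276.6460


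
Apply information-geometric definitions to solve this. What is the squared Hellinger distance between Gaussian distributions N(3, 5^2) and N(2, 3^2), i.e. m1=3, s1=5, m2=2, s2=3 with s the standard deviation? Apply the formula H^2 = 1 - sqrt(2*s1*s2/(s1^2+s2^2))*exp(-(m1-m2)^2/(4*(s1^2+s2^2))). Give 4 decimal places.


Squared Hellinger distance for Gaussians:
H^2 = 1 - sqrt(2*s1*s2/(s1^2+s2^2)) * exp(-(m1-m2)^2/(4*(s1^2+s2^2))).
s1^2 = 25, s2^2 = 9, s1^2+s2^2 = 34.
sqrt(2*5*3/(34)) = 0.939336.
(m1-m2)^2 = (1)^2 = 1.
exp(-1/(4*34)) = exp(-0.007353) = 0.992674.
H^2 = 1 - 0.939336*0.992674 = 0.0675

0.0675


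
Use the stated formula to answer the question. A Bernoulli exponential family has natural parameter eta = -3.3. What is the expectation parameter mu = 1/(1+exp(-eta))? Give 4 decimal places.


Dual coordinate (expectation parameter) for Bernoulli:
mu = 1/(1+exp(-eta)).
eta = -3.3.
exp(-eta) = exp(3.3) = 27.112639.
mu = 1/(1+27.112639) = 0.0356

0.0356


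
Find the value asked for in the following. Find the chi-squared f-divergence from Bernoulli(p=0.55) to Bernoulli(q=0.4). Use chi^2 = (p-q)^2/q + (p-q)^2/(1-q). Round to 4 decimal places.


Chi-squared divergence between Bernoulli distributions:
chi^2 = (p-q)^2/q + (p-q)^2/(1-q).
p = 0.55, q = 0.4, p-q = 0.15.
(p-q)^2 = 0.0225.
term1 = 0.0225/0.4 = 0.05625.
term2 = 0.0225/0.6 = 0.0375.
chi^2 = 0.05625 + 0.0375 = 0.0938

0.0938


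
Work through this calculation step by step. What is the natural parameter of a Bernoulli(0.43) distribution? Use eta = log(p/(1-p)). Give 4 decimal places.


Natural parameter for Bernoulli: eta = log(p/(1-p)).
p = 0.43, 1-p = 0.57.
p/(1-p) = 0.754386.
eta = log(0.754386) = -0.2819

-0.2819


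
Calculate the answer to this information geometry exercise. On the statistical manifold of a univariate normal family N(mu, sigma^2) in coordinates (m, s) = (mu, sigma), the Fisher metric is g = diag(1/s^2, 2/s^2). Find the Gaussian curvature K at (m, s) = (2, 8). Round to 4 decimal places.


The metric has the form g = (A dm^2 + B ds^2)/s^2 with A = 1, B = 2.
Substitute u = sqrt(A/B)*m: g = B*(du^2 + ds^2)/s^2, i.e. B times the
Poincare upper half-plane metric, which has constant Gaussian curvature -1.
Scaling a 2D metric by a constant c divides the Gaussian curvature by c,
so K = -1/B = -1/(2) = -0.5000 everywhere (the point (m, s) = (2, 8) is irrelevant:
the curvature is constant).
The requested Gaussian curvature is K = -0.5000.

-0.5000


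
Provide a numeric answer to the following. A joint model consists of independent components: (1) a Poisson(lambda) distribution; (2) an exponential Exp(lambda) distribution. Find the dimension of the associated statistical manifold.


The dimension of a statistical manifold equals the number of free
(independent) real parameters of the model. For a product of independent
blocks the parameter counts add.
- Poisson (lambda): 1.
- exponential (lambda): 1.
Total = 1 + 1 = 2.
Dimension = 2

2


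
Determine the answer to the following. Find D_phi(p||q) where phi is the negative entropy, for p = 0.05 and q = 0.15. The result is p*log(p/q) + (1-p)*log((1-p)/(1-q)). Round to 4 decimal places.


Bregman divergence with negative entropy generator:
D = p*log(p/q) + (1-p)*log((1-p)/(1-q)).
p = 0.05, q = 0.15.
p*log(p/q) = 0.05*log(0.05/0.15) = -0.054931.
(1-p)*log((1-p)/(1-q)) = 0.95*log(0.95/0.85) = 0.105664.
D = -0.054931 + 0.105664 = 0.0507

0.0507


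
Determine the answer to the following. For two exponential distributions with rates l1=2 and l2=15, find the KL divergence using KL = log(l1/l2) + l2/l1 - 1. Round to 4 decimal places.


KL divergence for exponential family:
KL = log(l1/l2) + l2/l1 - 1.
log(2/15) = -2.014903.
15/2 = 7.5.
KL = -2.014903 + 7.5 - 1 = 4.4851

4.4851


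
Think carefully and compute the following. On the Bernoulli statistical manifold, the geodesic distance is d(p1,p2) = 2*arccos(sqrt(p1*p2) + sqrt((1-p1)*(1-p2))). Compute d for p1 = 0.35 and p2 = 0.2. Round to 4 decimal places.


Geodesic distance on Bernoulli manifold:
d(p1,p2) = 2*arccos(sqrt(p1*p2) + sqrt((1-p1)*(1-p2))).
sqrt(p1*p2) = sqrt(0.35*0.2) = 0.264575.
sqrt((1-p1)*(1-p2)) = sqrt(0.65*0.8) = 0.72111.
arg = 0.264575 + 0.72111 = 0.985685.
d = 2*arccos(0.985685) = 0.3388

0.3388


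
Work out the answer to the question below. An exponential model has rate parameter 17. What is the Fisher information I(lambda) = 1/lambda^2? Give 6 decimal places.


Fisher information for exponential: I(lambda) = 1/lambda^2.
lambda = 17, lambda^2 = 289.
I = 1/289 = 0.003460

0.003460


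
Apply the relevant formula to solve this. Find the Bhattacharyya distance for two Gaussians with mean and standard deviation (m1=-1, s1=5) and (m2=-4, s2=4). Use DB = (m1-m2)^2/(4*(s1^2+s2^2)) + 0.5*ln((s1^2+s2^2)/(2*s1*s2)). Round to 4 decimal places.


Bhattacharyya distance between two Gaussians:
DB = (m1-m2)^2/(4*(s1^2+s2^2)) + (1/2)*ln((s1^2+s2^2)/(2*s1*s2)).
(m1-m2)^2 = (3)^2 = 9.
s1^2+s2^2 = 25 + 16 = 41.
term1 = 9/164 = 0.054878.
term2 = 0.5*ln(41/40.0) = 0.012346.
DB = 0.054878 + 0.012346 = 0.0672

0.0672


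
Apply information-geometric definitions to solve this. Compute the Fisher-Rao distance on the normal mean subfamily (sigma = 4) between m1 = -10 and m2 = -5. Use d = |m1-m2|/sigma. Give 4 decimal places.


On the fixed-variance normal subfamily, geodesic distance = |m1-m2|/sigma.
|-10 - -5| = 5.
sigma = 4.
d = 5/4 = 1.2500

1.2500


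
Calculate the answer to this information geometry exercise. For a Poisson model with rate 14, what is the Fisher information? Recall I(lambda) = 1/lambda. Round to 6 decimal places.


Fisher information for Poisson: I(lambda) = 1/lambda.
lambda = 14.
I(lambda) = 1/14 = 0.071429

0.071429


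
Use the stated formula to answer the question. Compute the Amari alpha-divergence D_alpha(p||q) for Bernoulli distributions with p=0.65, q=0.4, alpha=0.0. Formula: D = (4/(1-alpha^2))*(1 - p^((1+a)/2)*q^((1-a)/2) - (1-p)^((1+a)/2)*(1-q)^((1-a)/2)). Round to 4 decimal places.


Amari alpha-divergence:
D = (4/(1-alpha^2))*(1 - p^((1+a)/2)*q^((1-a)/2) - (1-p)^((1+a)/2)*(1-q)^((1-a)/2)).
alpha = 0.0, p = 0.65, q = 0.4.
e1 = (1+alpha)/2 = 0.5, e2 = (1-alpha)/2 = 0.5.
t1 = p^e1 * q^e2 = 0.65^0.5 * 0.4^0.5 = 0.509902.
t2 = (1-p)^e1 * (1-q)^e2 = 0.35^0.5 * 0.6^0.5 = 0.458258.
4/(1-alpha^2) = 4.0.
D = 4.0*(1 - 0.509902 - 0.458258) = 0.1274

0.1274


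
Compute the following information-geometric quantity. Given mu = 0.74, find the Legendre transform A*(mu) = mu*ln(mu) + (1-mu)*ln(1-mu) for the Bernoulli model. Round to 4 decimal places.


Legendre transform for Bernoulli:
A*(mu) = mu*log(mu) + (1-mu)*log(1-mu).
mu = 0.74, 1-mu = 0.26.
mu*log(mu) = 0.74*log(0.74) = -0.222818.
(1-mu)*log(1-mu) = 0.26*log(0.26) = -0.350239.
A* = -0.222818 + -0.350239 = -0.5731

-0.5731


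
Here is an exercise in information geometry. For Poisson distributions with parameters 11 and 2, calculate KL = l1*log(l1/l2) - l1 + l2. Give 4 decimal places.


KL divergence for Poisson:
KL = l1*log(l1/l2) - l1 + l2.
l1 = 11, l2 = 2.
log(11/2) = 1.704748.
l1*log(l1/l2) = 11 * 1.704748 = 18.752229.
KL = 18.752229 - 11 + 2 = 9.7522

9.7522


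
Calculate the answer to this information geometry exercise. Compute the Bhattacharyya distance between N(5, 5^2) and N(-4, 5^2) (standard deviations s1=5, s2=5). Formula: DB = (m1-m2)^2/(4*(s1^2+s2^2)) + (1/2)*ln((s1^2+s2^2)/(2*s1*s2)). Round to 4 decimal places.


Bhattacharyya distance between two Gaussians:
DB = (m1-m2)^2/(4*(s1^2+s2^2)) + (1/2)*ln((s1^2+s2^2)/(2*s1*s2)).
(m1-m2)^2 = (9)^2 = 81.
s1^2+s2^2 = 25 + 25 = 50.
term1 = 81/200 = 0.405.
term2 = 0.5*ln(50/50.0) = 0.0.
DB = 0.405 + 0.0 = 0.4050

0.4050


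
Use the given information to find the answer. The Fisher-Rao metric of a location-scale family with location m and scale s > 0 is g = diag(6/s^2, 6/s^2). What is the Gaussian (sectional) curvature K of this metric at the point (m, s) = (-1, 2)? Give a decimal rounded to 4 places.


The metric has the form g = (A dm^2 + B ds^2)/s^2 with A = 6, B = 6.
Substitute u = sqrt(A/B)*m: g = B*(du^2 + ds^2)/s^2, i.e. B times the
Poincare upper half-plane metric, which has constant Gaussian curvature -1.
Scaling a 2D metric by a constant c divides the Gaussian curvature by c,
so K = -1/B = -1/(6) = -0.1667 everywhere (the point (m, s) = (-1, 2) is irrelevant:
the curvature is constant).
The requested Gaussian curvature is K = -0.1667.

-0.1667


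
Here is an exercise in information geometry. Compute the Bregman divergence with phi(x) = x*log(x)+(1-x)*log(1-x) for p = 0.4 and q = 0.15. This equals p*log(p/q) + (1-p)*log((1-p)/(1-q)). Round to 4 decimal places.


Bregman divergence with negative entropy generator:
D = p*log(p/q) + (1-p)*log((1-p)/(1-q)).
p = 0.4, q = 0.15.
p*log(p/q) = 0.4*log(0.4/0.15) = 0.392332.
(1-p)*log((1-p)/(1-q)) = 0.6*log(0.6/0.85) = -0.208984.
D = 0.392332 + -0.208984 = 0.1833

0.1833


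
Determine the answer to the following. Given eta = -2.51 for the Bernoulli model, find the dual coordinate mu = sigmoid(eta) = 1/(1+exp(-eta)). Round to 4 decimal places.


Dual coordinate (expectation parameter) for Bernoulli:
mu = 1/(1+exp(-eta)).
eta = -2.51.
exp(-eta) = exp(2.51) = 12.30493.
mu = 1/(1+12.30493) = 0.0752

0.0752


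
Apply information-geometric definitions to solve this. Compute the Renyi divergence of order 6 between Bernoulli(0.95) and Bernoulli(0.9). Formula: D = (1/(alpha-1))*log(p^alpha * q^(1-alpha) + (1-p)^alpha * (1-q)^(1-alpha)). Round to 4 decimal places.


Renyi divergence of order alpha between Bernoulli distributions:
D = (1/(alpha-1))*log(p^alpha * q^(1-alpha) + (1-p)^alpha * (1-q)^(1-alpha)).
alpha = 6, p = 0.95, q = 0.9.
p^alpha * q^(1-alpha) = 0.95^6 * 0.9^-5 = 1.244885.
(1-p)^alpha * (1-q)^(1-alpha) = 0.05^6 * 0.1^-5 = 0.001563.
sum = 1.244885 + 0.001563 = 1.246447.
D = (1/5)*log(1.246447) = 0.0441

0.0441


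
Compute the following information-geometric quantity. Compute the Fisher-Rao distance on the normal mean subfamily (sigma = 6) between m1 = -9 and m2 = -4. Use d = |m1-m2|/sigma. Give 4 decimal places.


On the fixed-variance normal subfamily, geodesic distance = |m1-m2|/sigma.
|-9 - -4| = 5.
sigma = 6.
d = 5/6 = 0.8333

0.8333


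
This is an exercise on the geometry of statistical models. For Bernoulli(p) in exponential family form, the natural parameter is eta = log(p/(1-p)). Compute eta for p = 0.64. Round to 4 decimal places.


Natural parameter for Bernoulli: eta = log(p/(1-p)).
p = 0.64, 1-p = 0.36.
p/(1-p) = 1.777778.
eta = log(1.777778) = 0.5754

0.5754


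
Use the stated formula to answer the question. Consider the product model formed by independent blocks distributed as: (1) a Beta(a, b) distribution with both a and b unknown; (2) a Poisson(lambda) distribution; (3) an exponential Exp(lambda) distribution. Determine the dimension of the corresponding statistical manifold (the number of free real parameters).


The dimension of a statistical manifold equals the number of free
(independent) real parameters of the model. For a product of independent
blocks the parameter counts add.
- Beta (a, b): 2.
- Poisson (lambda): 1.
- exponential (lambda): 1.
Total = 2 + 1 + 1 = 4.
Dimension = 4

4


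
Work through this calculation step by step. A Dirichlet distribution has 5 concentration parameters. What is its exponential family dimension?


Exponential family dimension calculation:
Dirichlet with 5 components has 5 natural parameters.

5


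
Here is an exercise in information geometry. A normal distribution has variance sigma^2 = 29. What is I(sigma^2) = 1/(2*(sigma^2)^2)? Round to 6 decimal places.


Fisher information for variance: I(sigma^2) = 1/(2*sigma^4).
sigma^2 = 29, so sigma^4 = 841.
I = 1/(2*841) = 1/1682 = 0.000595

0.000595


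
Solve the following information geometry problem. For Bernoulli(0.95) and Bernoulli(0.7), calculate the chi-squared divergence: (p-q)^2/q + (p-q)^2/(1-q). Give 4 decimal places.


Chi-squared divergence between Bernoulli distributions:
chi^2 = (p-q)^2/q + (p-q)^2/(1-q).
p = 0.95, q = 0.7, p-q = 0.25.
(p-q)^2 = 0.0625.
term1 = 0.0625/0.7 = 0.089286.
term2 = 0.0625/0.3 = 0.208333.
chi^2 = 0.089286 + 0.208333 = 0.2976

0.2976


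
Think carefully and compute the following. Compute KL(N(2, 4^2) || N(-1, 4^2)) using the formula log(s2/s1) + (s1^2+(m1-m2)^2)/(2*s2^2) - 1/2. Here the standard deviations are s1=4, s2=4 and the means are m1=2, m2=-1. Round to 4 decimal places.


KL divergence between normal distributions:
KL = log(s2/s1) + (s1^2 + (m1-m2)^2)/(2*s2^2) - 1/2.
log(4/4) = 0.0.
(4^2 + (2--1)^2)/(2*4^2) = (16 + 9)/32 = 0.78125.
KL = 0.0 + 0.78125 - 0.5 = 0.2813

0.2813


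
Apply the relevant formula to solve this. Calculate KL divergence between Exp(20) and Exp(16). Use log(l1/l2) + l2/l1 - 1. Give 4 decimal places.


KL divergence for exponential family:
KL = log(l1/l2) + l2/l1 - 1.
log(20/16) = 0.223144.
16/20 = 0.8.
KL = 0.223144 + 0.8 - 1 = 0.0231

0.0231


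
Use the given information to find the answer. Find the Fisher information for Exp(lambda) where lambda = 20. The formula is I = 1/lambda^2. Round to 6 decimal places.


Fisher information for exponential: I(lambda) = 1/lambda^2.
lambda = 20, lambda^2 = 400.
I = 1/400 = 0.002500

0.002500


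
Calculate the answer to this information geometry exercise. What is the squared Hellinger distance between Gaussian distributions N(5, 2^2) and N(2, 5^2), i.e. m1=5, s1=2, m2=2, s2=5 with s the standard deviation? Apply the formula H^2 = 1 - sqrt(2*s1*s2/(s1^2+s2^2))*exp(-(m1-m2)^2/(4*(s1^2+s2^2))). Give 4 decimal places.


Squared Hellinger distance for Gaussians:
H^2 = 1 - sqrt(2*s1*s2/(s1^2+s2^2)) * exp(-(m1-m2)^2/(4*(s1^2+s2^2))).
s1^2 = 4, s2^2 = 25, s1^2+s2^2 = 29.
sqrt(2*2*5/(29)) = 0.830455.
(m1-m2)^2 = (3)^2 = 9.
exp(-9/(4*29)) = exp(-0.077586) = 0.925347.
H^2 = 1 - 0.830455*0.925347 = 0.2315

0.2315


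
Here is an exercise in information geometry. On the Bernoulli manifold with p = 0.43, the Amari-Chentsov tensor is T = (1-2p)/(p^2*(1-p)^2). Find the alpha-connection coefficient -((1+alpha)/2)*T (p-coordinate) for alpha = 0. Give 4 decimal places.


Skewness (Amari-Chentsov) tensor: T = (1-2p)/(p^2*(1-p)^2).
p = 0.43, 1-2p = 0.14, p^2 = 0.1849, (1-p)^2 = 0.3249.
T = 0.14/(0.1849 * 0.3249) = 2.330459.
In the p-coordinate, Gamma^(alpha) = Gamma^(0) - (alpha/2)*T with Gamma^(0) = (1/2)*g'(p) = -T/2,
so Gamma^(alpha) = -((1+alpha)/2)*T.
alpha = 0, -(1+alpha)/2 = -0.5.
Gamma = -0.5 * 2.330459 = -1.1652

-1.1652


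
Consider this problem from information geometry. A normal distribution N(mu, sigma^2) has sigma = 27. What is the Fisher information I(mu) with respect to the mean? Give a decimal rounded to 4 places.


The Fisher information for the mean of a normal distribution is I(mu) = 1/sigma^2.
sigma = 27, so sigma^2 = 729.
I(mu) = 1/729 = 0.0014

0.0014


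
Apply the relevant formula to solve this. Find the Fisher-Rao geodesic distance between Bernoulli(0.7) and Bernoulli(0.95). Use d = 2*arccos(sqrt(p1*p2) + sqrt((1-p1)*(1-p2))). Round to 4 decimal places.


Geodesic distance on Bernoulli manifold:
d(p1,p2) = 2*arccos(sqrt(p1*p2) + sqrt((1-p1)*(1-p2))).
sqrt(p1*p2) = sqrt(0.7*0.95) = 0.815475.
sqrt((1-p1)*(1-p2)) = sqrt(0.3*0.05) = 0.122474.
arg = 0.815475 + 0.122474 = 0.93795.
d = 2*arccos(0.93795) = 0.7083

0.7083


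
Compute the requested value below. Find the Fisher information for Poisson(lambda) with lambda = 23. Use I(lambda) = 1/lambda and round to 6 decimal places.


Fisher information for Poisson: I(lambda) = 1/lambda.
lambda = 23.
I(lambda) = 1/23 = 0.043478

0.043478


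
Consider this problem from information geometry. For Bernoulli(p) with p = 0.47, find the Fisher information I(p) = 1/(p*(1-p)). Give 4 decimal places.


For Bernoulli(p), Fisher information is I(p) = 1/(p*(1-p)).
p = 0.47, 1-p = 0.53.
p*(1-p) = 0.2491.
I(p) = 1/0.2491 = 4.0145

4.0145


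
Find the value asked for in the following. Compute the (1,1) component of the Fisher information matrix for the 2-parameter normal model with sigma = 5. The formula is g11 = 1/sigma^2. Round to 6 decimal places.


For the 2-parameter normal family, the Fisher metric has:
  g11 = 1/sigma^2, g22 = 2/sigma^2.
sigma = 5, sigma^2 = 25.
g11 = 0.040000

0.040000


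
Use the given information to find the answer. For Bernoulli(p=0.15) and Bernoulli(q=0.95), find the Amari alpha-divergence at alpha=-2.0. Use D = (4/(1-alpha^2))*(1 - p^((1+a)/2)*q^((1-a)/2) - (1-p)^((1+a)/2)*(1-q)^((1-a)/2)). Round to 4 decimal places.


Amari alpha-divergence:
D = (4/(1-alpha^2))*(1 - p^((1+a)/2)*q^((1-a)/2) - (1-p)^((1+a)/2)*(1-q)^((1-a)/2)).
alpha = -2.0, p = 0.15, q = 0.95.
e1 = (1+alpha)/2 = -0.5, e2 = (1-alpha)/2 = 1.5.
t1 = p^e1 * q^e2 = 0.15^-0.5 * 0.95^1.5 = 2.390781.
t2 = (1-p)^e1 * (1-q)^e2 = 0.85^-0.5 * 0.05^1.5 = 0.012127.
4/(1-alpha^2) = -1.333333.
D = -1.333333*(1 - 2.390781 - 0.012127) = 1.8705

1.8705


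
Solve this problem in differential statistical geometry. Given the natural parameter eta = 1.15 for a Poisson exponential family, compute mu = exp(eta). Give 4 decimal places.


Expectation parameter for Poisson exponential family:
mu = exp(eta).
eta = 1.15.
mu = exp(1.15) = 3.1582

3.1582


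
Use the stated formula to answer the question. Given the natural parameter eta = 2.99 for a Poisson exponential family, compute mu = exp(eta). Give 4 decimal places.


Expectation parameter for Poisson exponential family:
mu = exp(eta).
eta = 2.99.
mu = exp(2.99) = 19.8857

19.8857


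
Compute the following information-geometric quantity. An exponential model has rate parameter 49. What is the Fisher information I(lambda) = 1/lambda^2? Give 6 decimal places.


Fisher information for exponential: I(lambda) = 1/lambda^2.
lambda = 49, lambda^2 = 2401.
I = 1/2401 = 0.000416

0.000416


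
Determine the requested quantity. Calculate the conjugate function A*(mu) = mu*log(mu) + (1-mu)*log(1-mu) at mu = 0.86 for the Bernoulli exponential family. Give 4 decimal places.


Legendre transform for Bernoulli:
A*(mu) = mu*log(mu) + (1-mu)*log(1-mu).
mu = 0.86, 1-mu = 0.14.
mu*log(mu) = 0.86*log(0.86) = -0.129708.
(1-mu)*log(1-mu) = 0.14*log(0.14) = -0.275256.
A* = -0.129708 + -0.275256 = -0.4050

-0.4050


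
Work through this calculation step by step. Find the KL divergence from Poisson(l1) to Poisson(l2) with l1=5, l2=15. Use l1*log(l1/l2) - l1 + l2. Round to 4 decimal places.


KL divergence for Poisson:
KL = l1*log(l1/l2) - l1 + l2.
l1 = 5, l2 = 15.
log(5/15) = -1.098612.
l1*log(l1/l2) = 5 * -1.098612 = -5.493061.
KL = -5.493061 - 5 + 15 = 4.5069

4.5069


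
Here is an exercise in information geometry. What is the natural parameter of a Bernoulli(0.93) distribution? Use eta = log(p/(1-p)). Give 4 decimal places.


Natural parameter for Bernoulli: eta = log(p/(1-p)).
p = 0.93, 1-p = 0.07.
p/(1-p) = 13.285714.
eta = log(13.285714) = 2.5867

2.5867


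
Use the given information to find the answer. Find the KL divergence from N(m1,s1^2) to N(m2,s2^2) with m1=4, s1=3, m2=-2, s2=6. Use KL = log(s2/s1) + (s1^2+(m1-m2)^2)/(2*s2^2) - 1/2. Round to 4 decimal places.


KL divergence between normal distributions:
KL = log(s2/s1) + (s1^2 + (m1-m2)^2)/(2*s2^2) - 1/2.
log(6/3) = 0.693147.
(3^2 + (4--2)^2)/(2*6^2) = (9 + 36)/72 = 0.625.
KL = 0.693147 + 0.625 - 0.5 = 0.8181

0.8181


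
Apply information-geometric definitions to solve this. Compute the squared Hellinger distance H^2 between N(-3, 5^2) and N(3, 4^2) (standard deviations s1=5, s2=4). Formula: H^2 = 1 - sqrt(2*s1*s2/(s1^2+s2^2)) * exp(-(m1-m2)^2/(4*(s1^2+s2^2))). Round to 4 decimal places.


Squared Hellinger distance for Gaussians:
H^2 = 1 - sqrt(2*s1*s2/(s1^2+s2^2)) * exp(-(m1-m2)^2/(4*(s1^2+s2^2))).
s1^2 = 25, s2^2 = 16, s1^2+s2^2 = 41.
sqrt(2*5*4/(41)) = 0.98773.
(m1-m2)^2 = (-6)^2 = 36.
exp(-36/(4*41)) = exp(-0.219512) = 0.80291.
H^2 = 1 - 0.98773*0.80291 = 0.2069

0.2069


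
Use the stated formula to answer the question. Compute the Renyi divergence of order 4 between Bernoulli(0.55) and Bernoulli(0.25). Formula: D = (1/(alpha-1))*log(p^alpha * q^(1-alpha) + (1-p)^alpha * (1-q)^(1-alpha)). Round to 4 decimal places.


Renyi divergence of order alpha between Bernoulli distributions:
D = (1/(alpha-1))*log(p^alpha * q^(1-alpha) + (1-p)^alpha * (1-q)^(1-alpha)).
alpha = 4, p = 0.55, q = 0.25.
p^alpha * q^(1-alpha) = 0.55^4 * 0.25^-3 = 5.8564.
(1-p)^alpha * (1-q)^(1-alpha) = 0.45^4 * 0.75^-3 = 0.0972.
sum = 5.8564 + 0.0972 = 5.9536.
D = (1/3)*log(5.9536) = 0.5947

0.5947


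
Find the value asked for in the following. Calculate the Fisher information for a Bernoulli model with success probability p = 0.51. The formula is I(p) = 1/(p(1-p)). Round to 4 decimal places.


For Bernoulli(p), Fisher information is I(p) = 1/(p*(1-p)).
p = 0.51, 1-p = 0.49.
p*(1-p) = 0.2499.
I(p) = 1/0.2499 = 4.0016

4.0016


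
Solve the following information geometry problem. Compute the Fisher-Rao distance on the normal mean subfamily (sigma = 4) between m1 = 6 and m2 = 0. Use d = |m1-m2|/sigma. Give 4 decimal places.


On the fixed-variance normal subfamily, geodesic distance = |m1-m2|/sigma.
|6 - 0| = 6.
sigma = 4.
d = 6/4 = 1.5000

1.5000


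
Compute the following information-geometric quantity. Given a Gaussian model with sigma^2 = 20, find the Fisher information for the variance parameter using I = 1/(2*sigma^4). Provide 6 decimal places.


Fisher information for variance: I(sigma^2) = 1/(2*sigma^4).
sigma^2 = 20, so sigma^4 = 400.
I = 1/(2*400) = 1/800 = 0.001250

0.001250


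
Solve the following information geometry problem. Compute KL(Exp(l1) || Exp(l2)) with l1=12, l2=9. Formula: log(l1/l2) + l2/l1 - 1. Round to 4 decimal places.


KL divergence for exponential family:
KL = log(l1/l2) + l2/l1 - 1.
log(12/9) = 0.287682.
9/12 = 0.75.
KL = 0.287682 + 0.75 - 1 = 0.0377

0.0377


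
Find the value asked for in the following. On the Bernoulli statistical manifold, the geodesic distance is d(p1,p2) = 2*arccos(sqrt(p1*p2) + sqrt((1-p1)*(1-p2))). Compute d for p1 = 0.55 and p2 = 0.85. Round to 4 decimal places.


Geodesic distance on Bernoulli manifold:
d(p1,p2) = 2*arccos(sqrt(p1*p2) + sqrt((1-p1)*(1-p2))).
sqrt(p1*p2) = sqrt(0.55*0.85) = 0.68374.
sqrt((1-p1)*(1-p2)) = sqrt(0.45*0.15) = 0.259808.
arg = 0.68374 + 0.259808 = 0.943547.
d = 2*arccos(0.943547) = 0.6752

0.6752


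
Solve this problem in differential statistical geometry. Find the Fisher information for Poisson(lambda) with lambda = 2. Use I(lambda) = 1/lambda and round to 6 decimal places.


Fisher information for Poisson: I(lambda) = 1/lambda.
lambda = 2.
I(lambda) = 1/2 = 0.500000

0.500000


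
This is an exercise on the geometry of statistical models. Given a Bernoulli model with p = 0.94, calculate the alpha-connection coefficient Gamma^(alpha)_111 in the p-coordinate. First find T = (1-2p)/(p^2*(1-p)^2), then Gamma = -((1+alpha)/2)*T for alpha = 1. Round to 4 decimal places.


Skewness (Amari-Chentsov) tensor: T = (1-2p)/(p^2*(1-p)^2).
p = 0.94, 1-2p = -0.88, p^2 = 0.8836, (1-p)^2 = 0.0036.
T = -0.88/(0.8836 * 0.0036) = -276.646044.
In the p-coordinate, Gamma^(alpha) = Gamma^(0) - (alpha/2)*T with Gamma^(0) = (1/2)*g'(p) = -T/2,
so Gamma^(alpha) = -((1+alpha)/2)*T.
alpha = 1, -(1+alpha)/2 = -1.0.
Gamma = -1.0 * -276.646044 = 276.6460

276.6460


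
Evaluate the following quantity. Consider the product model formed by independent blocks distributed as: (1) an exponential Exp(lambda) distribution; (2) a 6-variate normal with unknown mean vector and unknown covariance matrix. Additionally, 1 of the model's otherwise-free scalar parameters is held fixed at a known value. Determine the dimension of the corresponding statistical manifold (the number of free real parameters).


The dimension of a statistical manifold equals the number of free
(independent) real parameters of the model. For a product of independent
blocks the parameter counts add.
- exponential (lambda): 1.
- 6-variate normal: 6 (mean) + 6*7/2 = 21 (symmetric covariance) = 27.
Total = 1 + 27 = 28.
1 parameter(s) fixed at known values: 28 - 1 = 27.
Dimension = 27

27


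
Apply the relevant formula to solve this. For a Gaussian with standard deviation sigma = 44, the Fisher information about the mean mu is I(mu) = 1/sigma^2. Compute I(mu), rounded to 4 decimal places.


The Fisher information for the mean of a normal distribution is I(mu) = 1/sigma^2.
sigma = 44, so sigma^2 = 1936.
I(mu) = 1/1936 = 0.0005

0.0005


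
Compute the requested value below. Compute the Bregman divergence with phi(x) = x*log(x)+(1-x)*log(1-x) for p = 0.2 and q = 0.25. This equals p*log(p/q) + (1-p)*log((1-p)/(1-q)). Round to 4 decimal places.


Bregman divergence with negative entropy generator:
D = p*log(p/q) + (1-p)*log((1-p)/(1-q)).
p = 0.2, q = 0.25.
p*log(p/q) = 0.2*log(0.2/0.25) = -0.044629.
(1-p)*log((1-p)/(1-q)) = 0.8*log(0.8/0.75) = 0.051631.
D = -0.044629 + 0.051631 = 0.0070

0.0070


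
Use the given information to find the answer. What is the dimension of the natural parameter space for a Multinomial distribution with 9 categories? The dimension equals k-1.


Exponential family dimension calculation:
For Multinomial with k=9 categories, dim = k-1 = 8.

8


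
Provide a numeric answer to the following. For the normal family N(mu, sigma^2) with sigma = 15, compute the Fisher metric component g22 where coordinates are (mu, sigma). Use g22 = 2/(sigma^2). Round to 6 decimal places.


For the 2-parameter normal family, the Fisher metric has:
  g11 = 1/sigma^2, g22 = 2/sigma^2.
sigma = 15, sigma^2 = 225.
g22 = 0.008889

0.008889


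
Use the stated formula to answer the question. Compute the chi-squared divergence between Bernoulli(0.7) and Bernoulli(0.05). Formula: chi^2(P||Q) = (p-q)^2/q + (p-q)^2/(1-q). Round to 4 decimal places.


Chi-squared divergence between Bernoulli distributions:
chi^2 = (p-q)^2/q + (p-q)^2/(1-q).
p = 0.7, q = 0.05, p-q = 0.65.
(p-q)^2 = 0.4225.
term1 = 0.4225/0.05 = 8.45.
term2 = 0.4225/0.95 = 0.444737.
chi^2 = 8.45 + 0.444737 = 8.8947

8.8947
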